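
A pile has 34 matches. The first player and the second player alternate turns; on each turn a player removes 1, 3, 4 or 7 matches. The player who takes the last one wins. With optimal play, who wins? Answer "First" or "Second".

Second

W/L table (W = player to move can force a win):
i:   0  1  2  3  4  5  6  7  8  9 10 11 12 13 14 15 16 17 18 19 20 21 22 23 24 25 26 27 28 29 30 31 32 33 34
     L  W  L  W  W  W  W  W  L  W  L  W  W  W  W  W  L  W  L  W  W  W  W  W  L  W  L  W  W  W  W  W  L  W  L
Position 34 is L, so the second player wins.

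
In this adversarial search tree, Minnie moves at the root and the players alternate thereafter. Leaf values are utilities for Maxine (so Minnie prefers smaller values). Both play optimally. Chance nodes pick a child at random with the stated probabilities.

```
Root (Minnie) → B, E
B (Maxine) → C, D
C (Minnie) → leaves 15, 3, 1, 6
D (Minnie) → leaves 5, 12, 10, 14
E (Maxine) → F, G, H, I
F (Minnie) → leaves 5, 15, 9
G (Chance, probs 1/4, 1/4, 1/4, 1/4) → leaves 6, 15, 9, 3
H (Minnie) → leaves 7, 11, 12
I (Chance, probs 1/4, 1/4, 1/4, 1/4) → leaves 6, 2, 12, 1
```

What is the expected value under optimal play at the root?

5

C (Minnie): min(15, 3, 1, 6) = 1
D (Minnie): min(5, 12, 10, 14) = 5
B (Maxine): max(1, 5) = 5
F (Minnie): min(5, 15, 9) = 5
G (Chance): 1/4·6 + 1/4·15 + 1/4·9 + 1/4·3 = 8.25
H (Minnie): min(7, 11, 12) = 7
I (Chance): 1/4·6 + 1/4·2 + 1/4·12 + 1/4·1 = 5.25
E (Maxine): max(5, 8.25, 7, 5.25) = 8.25
Root (Minnie): min(5, 8.25) = 5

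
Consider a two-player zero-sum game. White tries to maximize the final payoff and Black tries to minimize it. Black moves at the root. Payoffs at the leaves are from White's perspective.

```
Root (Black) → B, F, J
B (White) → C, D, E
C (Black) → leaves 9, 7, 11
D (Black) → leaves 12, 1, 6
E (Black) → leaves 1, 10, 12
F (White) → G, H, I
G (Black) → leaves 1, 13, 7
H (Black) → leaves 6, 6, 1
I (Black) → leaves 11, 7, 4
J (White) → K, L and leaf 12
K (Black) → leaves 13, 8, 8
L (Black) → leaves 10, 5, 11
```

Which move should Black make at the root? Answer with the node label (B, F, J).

F

C (Black): min(9, 7, 11) = 7
D (Black): min(12, 1, 6) = 1
E (Black): min(1, 10, 12) = 1
B (White): max(7, 1, 1) = 7
G (Black): min(1, 13, 7) = 1
H (Black): min(6, 6, 1) = 1
I (Black): min(11, 7, 4) = 4
F (White): max(1, 1, 4) = 4
K (Black): min(13, 8, 8) = 8
L (Black): min(10, 5, 11) = 5
J (White): max(8, 5, 12) = 12
Root (Black): min(7, 4, 12) = 4
Black picks the child with the lowest value: F (value 4).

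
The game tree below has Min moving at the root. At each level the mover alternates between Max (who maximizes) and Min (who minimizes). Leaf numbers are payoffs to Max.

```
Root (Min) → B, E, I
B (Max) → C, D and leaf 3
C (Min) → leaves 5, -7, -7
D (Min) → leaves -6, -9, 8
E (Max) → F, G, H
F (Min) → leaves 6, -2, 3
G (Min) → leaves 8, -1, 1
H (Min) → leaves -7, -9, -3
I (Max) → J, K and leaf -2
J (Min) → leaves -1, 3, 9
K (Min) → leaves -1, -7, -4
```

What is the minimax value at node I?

-1

J: min(-1, 3, 9) = -1
K: min(-1, -7, -4) = -7
I: max(-1, -7, -2) = -1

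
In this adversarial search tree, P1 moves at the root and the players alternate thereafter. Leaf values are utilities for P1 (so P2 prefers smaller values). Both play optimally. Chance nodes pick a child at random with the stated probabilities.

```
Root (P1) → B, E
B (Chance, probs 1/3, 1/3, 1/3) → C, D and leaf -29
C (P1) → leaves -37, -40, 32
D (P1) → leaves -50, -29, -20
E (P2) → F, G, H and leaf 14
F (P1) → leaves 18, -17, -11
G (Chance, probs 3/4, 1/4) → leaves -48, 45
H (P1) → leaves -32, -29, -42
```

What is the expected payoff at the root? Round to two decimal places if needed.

-5.67

C (P1): max(-37, -40, 32) = 32
D (P1): max(-50, -29, -20) = -20
B (Chance): 1/3·32 + 1/3·-20 + 1/3·-29 = -5.67
F (P1): max(18, -17, -11) = 18
G (Chance): 3/4·-48 + 1/4·45 = -24.75
H (P1): max(-32, -29, -42) = -29
E (P2): min(18, -24.75, -29, 14) = -29
Root (P1): max(-5.67, -29) = -5.67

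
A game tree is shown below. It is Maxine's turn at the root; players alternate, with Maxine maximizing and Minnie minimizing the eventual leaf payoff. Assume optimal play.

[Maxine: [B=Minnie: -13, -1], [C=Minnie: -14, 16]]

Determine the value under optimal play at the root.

B (Minnie): min(-13, -1) = -13
C (Minnie): min(-14, 16) = -14
Root (Maxine): max(-13, -14) = -13

-13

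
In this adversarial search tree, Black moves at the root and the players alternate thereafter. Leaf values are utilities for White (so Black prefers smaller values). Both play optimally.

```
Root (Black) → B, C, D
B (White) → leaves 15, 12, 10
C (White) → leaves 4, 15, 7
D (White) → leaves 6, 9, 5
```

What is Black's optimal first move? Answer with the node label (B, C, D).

D

B (White): max(15, 12, 10) = 15
C (White): max(4, 15, 7) = 15
D (White): max(6, 9, 5) = 9
Root (Black): min(15, 15, 9) = 9
Black picks the child with the lowest value: D (value 9).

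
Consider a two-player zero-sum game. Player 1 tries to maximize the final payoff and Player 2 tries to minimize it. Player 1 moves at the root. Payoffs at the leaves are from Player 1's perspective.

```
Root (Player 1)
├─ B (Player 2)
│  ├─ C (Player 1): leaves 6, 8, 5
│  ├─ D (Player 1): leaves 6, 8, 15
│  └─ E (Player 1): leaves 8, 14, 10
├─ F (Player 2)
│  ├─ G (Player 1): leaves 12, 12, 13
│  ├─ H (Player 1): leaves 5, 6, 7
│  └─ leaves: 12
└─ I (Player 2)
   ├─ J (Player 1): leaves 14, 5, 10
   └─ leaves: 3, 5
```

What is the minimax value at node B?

C: max(6, 8, 5) = 8
D: max(6, 8, 15) = 15
E: max(8, 14, 10) = 14
B: min(8, 15, 14) = 8

8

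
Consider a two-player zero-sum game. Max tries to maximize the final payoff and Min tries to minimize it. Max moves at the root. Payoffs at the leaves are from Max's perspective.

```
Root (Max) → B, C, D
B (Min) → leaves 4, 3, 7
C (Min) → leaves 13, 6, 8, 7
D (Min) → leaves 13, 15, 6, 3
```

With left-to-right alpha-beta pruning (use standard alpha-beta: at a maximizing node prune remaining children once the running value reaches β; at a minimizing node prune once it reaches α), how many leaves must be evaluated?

B [α=-∞,β=+∞]: v=3
C [α=3,β=+∞]: v=6
D [α=6,β=+∞]: v=6 after child 3 ≤ α → α-cutoff, skip 1
Root [α=-∞,β=+∞]: v=6
Leaves evaluated: 10 of 11.

10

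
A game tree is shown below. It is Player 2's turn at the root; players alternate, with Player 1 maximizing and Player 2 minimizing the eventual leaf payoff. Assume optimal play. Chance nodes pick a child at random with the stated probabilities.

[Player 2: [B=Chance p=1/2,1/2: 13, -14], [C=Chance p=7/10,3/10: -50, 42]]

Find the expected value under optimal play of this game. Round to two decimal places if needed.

-22.4

B (Chance): 1/2·13 + 1/2·-14 = -0.5
C (Chance): 7/10·-50 + 3/10·42 = -22.4
Root (Player 2): min(-0.5, -22.4) = -22.4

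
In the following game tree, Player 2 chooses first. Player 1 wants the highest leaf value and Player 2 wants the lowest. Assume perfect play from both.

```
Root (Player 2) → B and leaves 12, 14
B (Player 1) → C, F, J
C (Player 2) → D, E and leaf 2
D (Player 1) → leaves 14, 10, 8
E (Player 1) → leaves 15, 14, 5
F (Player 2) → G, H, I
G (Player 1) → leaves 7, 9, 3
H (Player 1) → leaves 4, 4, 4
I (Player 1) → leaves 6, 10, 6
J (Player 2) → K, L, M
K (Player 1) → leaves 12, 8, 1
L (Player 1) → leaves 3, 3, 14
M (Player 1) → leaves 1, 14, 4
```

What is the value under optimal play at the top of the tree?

D (Player 1): max(14, 10, 8) = 14
E (Player 1): max(15, 14, 5) = 15
C (Player 2): min(14, 15, 2) = 2
G (Player 1): max(7, 9, 3) = 9
H (Player 1): max(4, 4, 4) = 4
I (Player 1): max(6, 10, 6) = 10
F (Player 2): min(9, 4, 10) = 4
K (Player 1): max(12, 8, 1) = 12
L (Player 1): max(3, 3, 14) = 14
M (Player 1): max(1, 14, 4) = 14
J (Player 2): min(12, 14, 14) = 12
B (Player 1): max(2, 4, 12) = 12
Root (Player 2): min(12, 12, 14) = 12

12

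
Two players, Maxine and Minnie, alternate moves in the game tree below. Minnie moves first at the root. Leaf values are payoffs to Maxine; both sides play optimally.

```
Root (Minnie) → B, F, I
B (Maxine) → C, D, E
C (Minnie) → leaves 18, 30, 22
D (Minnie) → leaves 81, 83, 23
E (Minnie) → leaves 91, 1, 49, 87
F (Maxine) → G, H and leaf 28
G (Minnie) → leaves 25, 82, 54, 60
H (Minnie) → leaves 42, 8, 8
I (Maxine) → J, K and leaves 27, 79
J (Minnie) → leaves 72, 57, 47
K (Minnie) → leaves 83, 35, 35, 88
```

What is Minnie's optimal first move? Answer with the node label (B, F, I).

C (Minnie): min(18, 30, 22) = 18
D (Minnie): min(81, 83, 23) = 23
E (Minnie): min(91, 1, 49, 87) = 1
B (Maxine): max(18, 23, 1) = 23
G (Minnie): min(25, 82, 54, 60) = 25
H (Minnie): min(42, 8, 8) = 8
F (Maxine): max(25, 8, 28) = 28
J (Minnie): min(72, 57, 47) = 47
K (Minnie): min(83, 35, 35, 88) = 35
I (Maxine): max(47, 35, 27, 79) = 79
Root (Minnie): min(23, 28, 79) = 23
Minnie picks the child with the lowest value: B (value 23).

B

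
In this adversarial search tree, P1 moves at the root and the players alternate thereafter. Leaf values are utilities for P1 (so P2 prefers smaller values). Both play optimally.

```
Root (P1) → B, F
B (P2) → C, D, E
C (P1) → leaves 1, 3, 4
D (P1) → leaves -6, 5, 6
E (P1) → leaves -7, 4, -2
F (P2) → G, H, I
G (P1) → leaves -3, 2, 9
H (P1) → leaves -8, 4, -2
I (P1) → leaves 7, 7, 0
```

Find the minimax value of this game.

C (P1): max(1, 3, 4) = 4
D (P1): max(-6, 5, 6) = 6
E (P1): max(-7, 4, -2) = 4
B (P2): min(4, 6, 4) = 4
G (P1): max(-3, 2, 9) = 9
H (P1): max(-8, 4, -2) = 4
I (P1): max(7, 7, 0) = 7
F (P2): min(9, 4, 7) = 4
Root (P1): max(4, 4) = 4

4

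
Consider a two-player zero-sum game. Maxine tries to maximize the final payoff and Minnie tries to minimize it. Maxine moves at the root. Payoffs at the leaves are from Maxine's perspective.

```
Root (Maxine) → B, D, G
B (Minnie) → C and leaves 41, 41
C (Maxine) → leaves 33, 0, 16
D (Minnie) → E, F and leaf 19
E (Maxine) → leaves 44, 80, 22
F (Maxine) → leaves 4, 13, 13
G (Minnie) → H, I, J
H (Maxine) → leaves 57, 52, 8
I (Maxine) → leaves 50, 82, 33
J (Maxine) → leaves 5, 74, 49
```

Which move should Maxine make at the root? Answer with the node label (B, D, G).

C (Maxine): max(33, 0, 16) = 33
B (Minnie): min(33, 41, 41) = 33
E (Maxine): max(44, 80, 22) = 80
F (Maxine): max(4, 13, 13) = 13
D (Minnie): min(80, 13, 19) = 13
H (Maxine): max(57, 52, 8) = 57
I (Maxine): max(50, 82, 33) = 82
J (Maxine): max(5, 74, 49) = 74
G (Minnie): min(57, 82, 74) = 57
Root (Maxine): max(33, 13, 57) = 57
Maxine picks the child with the highest value: G (value 57).

G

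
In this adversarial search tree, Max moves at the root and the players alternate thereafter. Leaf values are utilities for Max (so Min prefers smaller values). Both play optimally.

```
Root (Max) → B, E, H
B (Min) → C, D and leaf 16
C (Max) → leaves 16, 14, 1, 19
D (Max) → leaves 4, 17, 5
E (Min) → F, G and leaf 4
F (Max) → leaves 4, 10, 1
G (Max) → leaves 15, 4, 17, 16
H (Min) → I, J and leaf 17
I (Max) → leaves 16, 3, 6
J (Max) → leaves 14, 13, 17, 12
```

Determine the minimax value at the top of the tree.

C (Max): max(16, 14, 1, 19) = 19
D (Max): max(4, 17, 5) = 17
B (Min): min(19, 17, 16) = 16
F (Max): max(4, 10, 1) = 10
G (Max): max(15, 4, 17, 16) = 17
E (Min): min(10, 17, 4) = 4
I (Max): max(16, 3, 6) = 16
J (Max): max(14, 13, 17, 12) = 17
H (Min): min(16, 17, 17) = 16
Root (Max): max(16, 4, 16) = 16

16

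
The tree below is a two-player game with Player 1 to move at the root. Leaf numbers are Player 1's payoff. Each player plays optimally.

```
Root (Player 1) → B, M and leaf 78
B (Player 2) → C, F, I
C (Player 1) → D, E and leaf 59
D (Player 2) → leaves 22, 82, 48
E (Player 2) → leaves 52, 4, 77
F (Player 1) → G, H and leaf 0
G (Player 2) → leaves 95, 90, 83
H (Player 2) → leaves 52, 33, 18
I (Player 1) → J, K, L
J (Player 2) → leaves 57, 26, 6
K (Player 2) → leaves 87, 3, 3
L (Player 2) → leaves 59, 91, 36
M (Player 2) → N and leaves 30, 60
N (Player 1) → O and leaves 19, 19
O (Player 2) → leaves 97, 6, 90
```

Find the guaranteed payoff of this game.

D (Player 2): min(22, 82, 48) = 22
E (Player 2): min(52, 4, 77) = 4
C (Player 1): max(22, 4, 59) = 59
G (Player 2): min(95, 90, 83) = 83
H (Player 2): min(52, 33, 18) = 18
F (Player 1): max(83, 18, 0) = 83
J (Player 2): min(57, 26, 6) = 6
K (Player 2): min(87, 3, 3) = 3
L (Player 2): min(59, 91, 36) = 36
I (Player 1): max(6, 3, 36) = 36
B (Player 2): min(59, 83, 36) = 36
O (Player 2): min(97, 6, 90) = 6
N (Player 1): max(6, 19, 19) = 19
M (Player 2): min(19, 30, 60) = 19
Root (Player 1): max(36, 19, 78) = 78

78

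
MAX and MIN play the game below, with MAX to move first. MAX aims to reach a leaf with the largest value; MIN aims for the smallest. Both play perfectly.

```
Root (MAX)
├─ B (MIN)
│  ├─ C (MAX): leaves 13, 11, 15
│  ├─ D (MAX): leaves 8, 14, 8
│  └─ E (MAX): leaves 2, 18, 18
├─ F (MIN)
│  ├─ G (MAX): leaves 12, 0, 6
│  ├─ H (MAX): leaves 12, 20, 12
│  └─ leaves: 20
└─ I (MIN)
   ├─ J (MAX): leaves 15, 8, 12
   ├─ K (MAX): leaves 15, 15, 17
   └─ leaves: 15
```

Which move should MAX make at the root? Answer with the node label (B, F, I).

C (MAX): max(13, 11, 15) = 15
D (MAX): max(8, 14, 8) = 14
E (MAX): max(2, 18, 18) = 18
B (MIN): min(15, 14, 18) = 14
G (MAX): max(12, 0, 6) = 12
H (MAX): max(12, 20, 12) = 20
F (MIN): min(12, 20, 20) = 12
J (MAX): max(15, 8, 12) = 15
K (MAX): max(15, 15, 17) = 17
I (MIN): min(15, 17, 15) = 15
Root (MAX): max(14, 12, 15) = 15
MAX picks the child with the highest value: I (value 15).

I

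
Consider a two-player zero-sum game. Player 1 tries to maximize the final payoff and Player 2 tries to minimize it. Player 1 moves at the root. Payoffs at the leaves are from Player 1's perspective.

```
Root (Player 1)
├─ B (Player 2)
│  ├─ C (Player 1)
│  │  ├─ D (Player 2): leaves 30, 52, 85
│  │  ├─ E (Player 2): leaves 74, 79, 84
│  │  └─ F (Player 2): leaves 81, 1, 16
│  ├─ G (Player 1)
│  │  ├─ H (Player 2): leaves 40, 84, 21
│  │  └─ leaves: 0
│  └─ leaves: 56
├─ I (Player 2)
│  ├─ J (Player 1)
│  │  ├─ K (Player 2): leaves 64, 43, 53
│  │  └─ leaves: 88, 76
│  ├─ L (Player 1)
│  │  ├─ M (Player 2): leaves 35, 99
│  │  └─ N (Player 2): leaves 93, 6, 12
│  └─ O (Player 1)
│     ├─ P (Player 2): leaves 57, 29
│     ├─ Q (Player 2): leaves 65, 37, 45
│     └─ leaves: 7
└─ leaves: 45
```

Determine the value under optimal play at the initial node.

D (Player 2): min(30, 52, 85) = 30
E (Player 2): min(74, 79, 84) = 74
F (Player 2): min(81, 1, 16) = 1
C (Player 1): max(30, 74, 1) = 74
H (Player 2): min(40, 84, 21) = 21
G (Player 1): max(21, 0) = 21
B (Player 2): min(74, 21, 56) = 21
K (Player 2): min(64, 43, 53) = 43
J (Player 1): max(43, 88, 76) = 88
M (Player 2): min(35, 99) = 35
N (Player 2): min(93, 6, 12) = 6
L (Player 1): max(35, 6) = 35
P (Player 2): min(57, 29) = 29
Q (Player 2): min(65, 37, 45) = 37
O (Player 1): max(29, 37, 7) = 37
I (Player 2): min(88, 35, 37) = 35
Root (Player 1): max(21, 35, 45) = 45

45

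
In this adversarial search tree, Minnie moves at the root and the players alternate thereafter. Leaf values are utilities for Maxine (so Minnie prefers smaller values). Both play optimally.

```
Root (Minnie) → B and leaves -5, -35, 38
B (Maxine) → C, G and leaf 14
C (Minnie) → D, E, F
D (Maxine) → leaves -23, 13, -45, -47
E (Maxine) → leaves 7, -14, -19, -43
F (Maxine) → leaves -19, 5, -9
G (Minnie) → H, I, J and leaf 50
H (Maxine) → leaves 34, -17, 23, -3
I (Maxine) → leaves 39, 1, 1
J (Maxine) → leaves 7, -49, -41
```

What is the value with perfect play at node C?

D: max(-23, 13, -45, -47) = 13
E: max(7, -14, -19, -43) = 7
F: max(-19, 5, -9) = 5
C: min(13, 7, 5) = 5

5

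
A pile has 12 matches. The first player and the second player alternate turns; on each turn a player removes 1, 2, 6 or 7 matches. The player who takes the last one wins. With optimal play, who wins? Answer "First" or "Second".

First

Positions where the player to move wins (W) vs loses (L):
i:   0  1  2  3  4  5  6  7  8  9 10 11 12
     L  W  W  L  W  W  W  W  L  W  W  L  W
Position 12 is W, so the first player wins.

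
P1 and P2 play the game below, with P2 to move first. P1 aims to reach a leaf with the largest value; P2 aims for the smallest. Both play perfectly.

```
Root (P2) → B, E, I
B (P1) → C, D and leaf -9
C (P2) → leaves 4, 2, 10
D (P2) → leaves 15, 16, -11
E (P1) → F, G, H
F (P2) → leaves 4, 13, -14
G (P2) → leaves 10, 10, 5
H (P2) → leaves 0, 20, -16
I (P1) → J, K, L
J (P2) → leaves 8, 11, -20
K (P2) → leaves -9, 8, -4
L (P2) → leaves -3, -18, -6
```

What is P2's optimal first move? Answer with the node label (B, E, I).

C (P2): min(4, 2, 10) = 2
D (P2): min(15, 16, -11) = -11
B (P1): max(2, -11, -9) = 2
F (P2): min(4, 13, -14) = -14
G (P2): min(10, 10, 5) = 5
H (P2): min(0, 20, -16) = -16
E (P1): max(-14, 5, -16) = 5
J (P2): min(8, 11, -20) = -20
K (P2): min(-9, 8, -4) = -9
L (P2): min(-3, -18, -6) = -18
I (P1): max(-20, -9, -18) = -9
Root (P2): min(2, 5, -9) = -9
P2 picks the child with the lowest value: I (value -9).

I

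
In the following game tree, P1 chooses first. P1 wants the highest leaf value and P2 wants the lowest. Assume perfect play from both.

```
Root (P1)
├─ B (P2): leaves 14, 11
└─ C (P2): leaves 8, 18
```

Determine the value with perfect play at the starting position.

11

B (P2): min(14, 11) = 11
C (P2): min(8, 18) = 8
Root (P1): max(11, 8) = 11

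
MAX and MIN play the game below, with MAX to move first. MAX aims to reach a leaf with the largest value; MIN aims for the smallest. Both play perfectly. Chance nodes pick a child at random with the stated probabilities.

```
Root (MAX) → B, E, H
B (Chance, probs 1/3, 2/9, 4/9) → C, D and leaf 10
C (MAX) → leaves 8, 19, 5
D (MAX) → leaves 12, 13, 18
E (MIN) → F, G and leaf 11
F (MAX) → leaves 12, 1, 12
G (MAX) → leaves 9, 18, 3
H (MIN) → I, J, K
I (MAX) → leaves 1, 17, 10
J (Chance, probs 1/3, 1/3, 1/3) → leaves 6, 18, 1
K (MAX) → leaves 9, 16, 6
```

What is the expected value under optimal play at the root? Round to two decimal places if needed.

C (MAX): max(8, 19, 5) = 19
D (MAX): max(12, 13, 18) = 18
B (Chance): 1/3·19 + 2/9·18 + 4/9·10 = 14.78
F (MAX): max(12, 1, 12) = 12
G (MAX): max(9, 18, 3) = 18
E (MIN): min(12, 18, 11) = 11
I (MAX): max(1, 17, 10) = 17
J (Chance): 1/3·6 + 1/3·18 + 1/3·1 = 8.33
K (MAX): max(9, 16, 6) = 16
H (MIN): min(17, 8.33, 16) = 8.33
Root (MAX): max(14.78, 11, 8.33) = 14.78

14.78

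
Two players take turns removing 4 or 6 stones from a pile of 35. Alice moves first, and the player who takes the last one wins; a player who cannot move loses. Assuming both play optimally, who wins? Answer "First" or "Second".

First

i:   0  1  2  3  4  5  6  7  8  9 10 11 12 13 14 15 16 17 18 19 20 21 22 23 24 25 26 27 28 29 30 31 32 33 34 35
     L  L  L  L  W  W  W  W  W  W  L  L  L  L  W  W  W  W  W  W  L  L  L  L  W  W  W  W  W  W  L  L  L  L  W  W
Position 35 is W, so the first player wins.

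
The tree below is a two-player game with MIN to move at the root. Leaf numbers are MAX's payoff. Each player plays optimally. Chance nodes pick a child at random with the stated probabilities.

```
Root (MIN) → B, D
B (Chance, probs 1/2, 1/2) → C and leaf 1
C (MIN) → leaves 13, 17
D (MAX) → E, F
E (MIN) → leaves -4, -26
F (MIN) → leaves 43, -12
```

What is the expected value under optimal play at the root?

C (MIN): min(13, 17) = 13
B (Chance): 1/2·13 + 1/2·1 = 7
E (MIN): min(-4, -26) = -26
F (MIN): min(43, -12) = -12
D (MAX): max(-26, -12) = -12
Root (MIN): min(7, -12) = -12

-12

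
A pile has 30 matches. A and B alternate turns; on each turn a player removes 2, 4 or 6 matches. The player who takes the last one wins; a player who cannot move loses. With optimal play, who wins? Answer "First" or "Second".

Mark each pile size as W (mover wins) or L (mover loses):
i:   0  1  2  3  4  5  6  7  8  9 10 11 12 13 14 15 16 17 18 19 20 21 22 23 24 25 26 27 28 29 30
     L  L  W  W  W  W  W  W  L  L  W  W  W  W  W  W  L  L  W  W  W  W  W  W  L  L  W  W  W  W  W
Position 30 is W, so the first player wins.

First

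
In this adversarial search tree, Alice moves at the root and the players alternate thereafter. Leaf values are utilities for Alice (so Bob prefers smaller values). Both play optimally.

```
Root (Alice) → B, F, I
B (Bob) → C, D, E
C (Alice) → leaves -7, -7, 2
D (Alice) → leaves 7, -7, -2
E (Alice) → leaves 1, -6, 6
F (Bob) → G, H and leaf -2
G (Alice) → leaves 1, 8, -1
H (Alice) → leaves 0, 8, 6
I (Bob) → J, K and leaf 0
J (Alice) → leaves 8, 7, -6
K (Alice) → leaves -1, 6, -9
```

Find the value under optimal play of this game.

C (Alice): max(-7, -7, 2) = 2
D (Alice): max(7, -7, -2) = 7
E (Alice): max(1, -6, 6) = 6
B (Bob): min(2, 7, 6) = 2
G (Alice): max(1, 8, -1) = 8
H (Alice): max(0, 8, 6) = 8
F (Bob): min(8, 8, -2) = -2
J (Alice): max(8, 7, -6) = 8
K (Alice): max(-1, 6, -9) = 6
I (Bob): min(8, 6, 0) = 0
Root (Alice): max(2, -2, 0) = 2

2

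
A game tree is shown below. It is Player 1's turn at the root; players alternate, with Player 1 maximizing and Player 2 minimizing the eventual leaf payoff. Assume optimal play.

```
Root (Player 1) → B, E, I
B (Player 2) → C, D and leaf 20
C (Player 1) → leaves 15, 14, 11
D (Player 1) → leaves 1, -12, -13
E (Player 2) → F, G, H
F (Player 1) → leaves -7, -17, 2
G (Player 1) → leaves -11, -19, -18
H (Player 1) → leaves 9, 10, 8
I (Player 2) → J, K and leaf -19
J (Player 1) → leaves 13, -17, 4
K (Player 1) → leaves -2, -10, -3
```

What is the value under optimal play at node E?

F: max(-7, -17, 2) = 2
G: max(-11, -19, -18) = -11
H: max(9, 10, 8) = 10
E: min(2, -11, 10) = -11

-11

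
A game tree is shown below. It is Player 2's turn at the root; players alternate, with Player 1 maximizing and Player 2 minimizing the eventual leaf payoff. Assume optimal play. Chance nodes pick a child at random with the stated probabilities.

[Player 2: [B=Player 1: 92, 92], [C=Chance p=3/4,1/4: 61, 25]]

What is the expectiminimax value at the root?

B (Player 1): max(92, 92) = 92
C (Chance): 3/4·61 + 1/4·25 = 52
Root (Player 2): min(92, 52) = 52

52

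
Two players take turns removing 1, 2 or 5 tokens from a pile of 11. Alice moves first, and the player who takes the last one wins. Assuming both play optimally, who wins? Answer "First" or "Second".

First

Positions where the player to move wins (W) vs loses (L):
i:   0  1  2  3  4  5  6  7  8  9 10 11
     L  W  W  L  W  W  L  W  W  L  W  W
Position 11 is W, so the first player wins.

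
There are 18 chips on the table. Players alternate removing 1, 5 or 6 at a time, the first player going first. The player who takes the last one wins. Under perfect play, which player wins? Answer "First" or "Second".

First

W/L table (W = player to move can force a win):
i:   0  1  2  3  4  5  6  7  8  9 10 11 12 13 14 15 16 17 18
     L  W  L  W  L  W  W  W  W  W  W  L  W  L  W  L  W  W  W
Position 18 is W, so the first player wins.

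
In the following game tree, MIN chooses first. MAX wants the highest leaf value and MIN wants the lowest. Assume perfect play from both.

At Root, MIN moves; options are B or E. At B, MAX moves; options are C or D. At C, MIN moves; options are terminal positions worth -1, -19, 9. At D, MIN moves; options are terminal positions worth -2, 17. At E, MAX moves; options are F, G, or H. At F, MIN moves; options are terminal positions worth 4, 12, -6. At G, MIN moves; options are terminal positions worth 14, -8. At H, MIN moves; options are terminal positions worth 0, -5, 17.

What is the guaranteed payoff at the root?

C (MIN): min(-1, -19, 9) = -19
D (MIN): min(-2, 17) = -2
B (MAX): max(-19, -2) = -2
F (MIN): min(4, 12, -6) = -6
G (MIN): min(14, -8) = -8
H (MIN): min(0, -5, 17) = -5
E (MAX): max(-6, -8, -5) = -5
Root (MIN): min(-2, -5) = -5

-5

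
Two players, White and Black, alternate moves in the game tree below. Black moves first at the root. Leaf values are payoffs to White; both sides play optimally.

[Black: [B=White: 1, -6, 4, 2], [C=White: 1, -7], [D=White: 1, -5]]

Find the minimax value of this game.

1

B (White): max(1, -6, 4, 2) = 4
C (White): max(1, -7) = 1
D (White): max(1, -5) = 1
Root (Black): min(4, 1, 1) = 1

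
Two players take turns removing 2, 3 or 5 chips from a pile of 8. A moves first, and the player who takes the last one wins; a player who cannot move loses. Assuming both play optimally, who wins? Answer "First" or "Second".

Compute winning (W) and losing (L) positions by backward induction:
i:   0  1  2  3  4  5  6  7  8
     L  L  W  W  W  W  W  L  L
Position 8 is L, so the second player wins.

Second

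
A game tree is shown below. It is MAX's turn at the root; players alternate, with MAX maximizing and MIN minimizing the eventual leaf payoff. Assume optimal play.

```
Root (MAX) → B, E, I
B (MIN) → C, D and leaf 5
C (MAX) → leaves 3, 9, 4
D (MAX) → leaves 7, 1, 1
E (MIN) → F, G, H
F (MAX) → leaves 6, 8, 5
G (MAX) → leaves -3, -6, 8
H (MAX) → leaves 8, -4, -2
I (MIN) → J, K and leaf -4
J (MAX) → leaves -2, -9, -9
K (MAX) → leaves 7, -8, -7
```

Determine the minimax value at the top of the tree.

C (MAX): max(3, 9, 4) = 9
D (MAX): max(7, 1, 1) = 7
B (MIN): min(9, 7, 5) = 5
F (MAX): max(6, 8, 5) = 8
G (MAX): max(-3, -6, 8) = 8
H (MAX): max(8, -4, -2) = 8
E (MIN): min(8, 8, 8) = 8
J (MAX): max(-2, -9, -9) = -2
K (MAX): max(7, -8, -7) = 7
I (MIN): min(-2, 7, -4) = -4
Root (MAX): max(5, 8, -4) = 8

8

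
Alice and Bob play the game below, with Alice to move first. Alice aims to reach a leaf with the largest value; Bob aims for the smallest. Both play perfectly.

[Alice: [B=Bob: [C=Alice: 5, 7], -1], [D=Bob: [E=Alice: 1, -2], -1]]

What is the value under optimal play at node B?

-1

C: max(5, 7) = 7
B: min(7, -1) = -1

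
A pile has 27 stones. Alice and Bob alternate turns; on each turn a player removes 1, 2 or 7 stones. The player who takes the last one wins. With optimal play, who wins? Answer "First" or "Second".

Second

Compute winning (W) and losing (L) positions by backward induction:
i:   0  1  2  3  4  5  6  7  8  9 10 11 12 13 14 15 16 17 18 19 20 21 22 23 24 25 26 27
     L  W  W  L  W  W  L  W  W  L  W  W  L  W  W  L  W  W  L  W  W  L  W  W  L  W  W  L
Position 27 is L, so the second player wins.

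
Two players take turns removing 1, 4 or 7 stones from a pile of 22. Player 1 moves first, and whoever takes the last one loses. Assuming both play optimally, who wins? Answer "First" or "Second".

Second

Mark each pile size as W (mover wins) or L (mover loses):
i:   0  1  2  3  4  5  6  7  8  9 10 11 12 13 14 15 16 17 18 19 20 21 22
     W  L  W  L  W  W  L  W  W  L  W  L  W  W  L  W  W  L  W  L  W  W  L
Position 22 is L, so the second player wins.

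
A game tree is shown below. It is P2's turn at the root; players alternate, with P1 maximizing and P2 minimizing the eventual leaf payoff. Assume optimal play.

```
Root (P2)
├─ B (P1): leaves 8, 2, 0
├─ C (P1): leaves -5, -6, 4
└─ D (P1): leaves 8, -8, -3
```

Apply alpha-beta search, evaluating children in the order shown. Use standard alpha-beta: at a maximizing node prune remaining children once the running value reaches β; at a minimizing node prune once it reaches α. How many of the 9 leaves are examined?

B [α=-∞,β=+∞]: v=8
C [α=-∞,β=8]: v=4
D [α=-∞,β=4]: v=8 after child 1 ≥ β → β-cutoff, skip 2
Root [α=-∞,β=+∞]: v=4
Leaves evaluated: 7 of 9.

7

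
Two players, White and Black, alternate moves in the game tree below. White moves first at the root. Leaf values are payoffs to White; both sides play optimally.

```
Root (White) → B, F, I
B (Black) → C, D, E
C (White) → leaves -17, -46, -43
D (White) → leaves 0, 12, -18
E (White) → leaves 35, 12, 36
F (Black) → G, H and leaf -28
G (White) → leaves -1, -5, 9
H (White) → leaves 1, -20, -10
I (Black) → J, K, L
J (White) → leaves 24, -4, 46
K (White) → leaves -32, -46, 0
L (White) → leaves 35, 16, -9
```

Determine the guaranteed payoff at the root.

C (White): max(-17, -46, -43) = -17
D (White): max(0, 12, -18) = 12
E (White): max(35, 12, 36) = 36
B (Black): min(-17, 12, 36) = -17
G (White): max(-1, -5, 9) = 9
H (White): max(1, -20, -10) = 1
F (Black): min(9, 1, -28) = -28
J (White): max(24, -4, 46) = 46
K (White): max(-32, -46, 0) = 0
L (White): max(35, 16, -9) = 35
I (Black): min(46, 0, 35) = 0
Root (White): max(-17, -28, 0) = 0

0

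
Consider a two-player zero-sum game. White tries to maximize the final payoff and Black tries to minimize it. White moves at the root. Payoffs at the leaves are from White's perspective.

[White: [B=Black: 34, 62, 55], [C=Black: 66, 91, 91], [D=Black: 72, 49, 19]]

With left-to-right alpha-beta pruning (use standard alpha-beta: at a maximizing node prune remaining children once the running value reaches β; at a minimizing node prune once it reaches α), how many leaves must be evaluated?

8

B [α=-∞,β=+∞]: v=34
C [α=34,β=+∞]: v=66
D [α=66,β=+∞]: v=49 after child 2 ≤ α → α-cutoff, skip 1
Root [α=-∞,β=+∞]: v=66
Leaves evaluated: 8 of 9.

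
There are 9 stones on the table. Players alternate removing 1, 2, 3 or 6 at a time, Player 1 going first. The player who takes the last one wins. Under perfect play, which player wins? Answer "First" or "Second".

First

W/L table (W = player to move can force a win):
i:   0  1  2  3  4  5  6  7  8  9
     L  W  W  W  L  W  W  W  L  W
Position 9 is W, so the first player wins.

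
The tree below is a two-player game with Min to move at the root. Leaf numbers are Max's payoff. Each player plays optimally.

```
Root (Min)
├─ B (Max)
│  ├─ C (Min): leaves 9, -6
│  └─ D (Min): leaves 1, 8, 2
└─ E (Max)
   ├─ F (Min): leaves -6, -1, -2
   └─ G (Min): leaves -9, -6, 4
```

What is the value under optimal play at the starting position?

C (Min): min(9, -6) = -6
D (Min): min(1, 8, 2) = 1
B (Max): max(-6, 1) = 1
F (Min): min(-6, -1, -2) = -6
G (Min): min(-9, -6, 4) = -9
E (Max): max(-6, -9) = -6
Root (Min): min(1, -6) = -6

-6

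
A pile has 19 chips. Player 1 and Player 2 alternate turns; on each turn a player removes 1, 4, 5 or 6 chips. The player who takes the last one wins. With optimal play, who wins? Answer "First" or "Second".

Compute winning (W) and losing (L) positions by backward induction:
i:   0  1  2  3  4  5  6  7  8  9 10 11 12 13 14 15 16 17 18 19
     L  W  L  W  W  W  W  W  W  L  W  L  W  W  W  W  W  W  L  W
Position 19 is W, so the first player wins.

First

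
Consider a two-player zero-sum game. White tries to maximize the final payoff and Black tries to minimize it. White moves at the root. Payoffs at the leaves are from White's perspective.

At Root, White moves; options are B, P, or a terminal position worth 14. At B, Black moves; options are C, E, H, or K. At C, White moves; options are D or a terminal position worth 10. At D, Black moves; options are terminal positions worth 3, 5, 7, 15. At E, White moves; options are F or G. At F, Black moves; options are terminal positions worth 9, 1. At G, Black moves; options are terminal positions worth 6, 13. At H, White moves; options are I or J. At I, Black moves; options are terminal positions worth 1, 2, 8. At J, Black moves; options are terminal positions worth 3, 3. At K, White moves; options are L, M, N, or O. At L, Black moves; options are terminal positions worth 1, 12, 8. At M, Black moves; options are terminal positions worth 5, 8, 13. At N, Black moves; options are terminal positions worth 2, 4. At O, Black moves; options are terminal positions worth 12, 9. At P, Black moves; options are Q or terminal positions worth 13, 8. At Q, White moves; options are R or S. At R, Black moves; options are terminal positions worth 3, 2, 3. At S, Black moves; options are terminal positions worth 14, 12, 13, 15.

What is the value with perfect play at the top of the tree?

D (Black): min(3, 5, 7, 15) = 3
C (White): max(3, 10) = 10
F (Black): min(9, 1) = 1
G (Black): min(6, 13) = 6
E (White): max(1, 6) = 6
I (Black): min(1, 2, 8) = 1
J (Black): min(3, 3) = 3
H (White): max(1, 3) = 3
L (Black): min(1, 12, 8) = 1
M (Black): min(5, 8, 13) = 5
N (Black): min(2, 4) = 2
O (Black): min(12, 9) = 9
K (White): max(1, 5, 2, 9) = 9
B (Black): min(10, 6, 3, 9) = 3
R (Black): min(3, 2, 3) = 2
S (Black): min(14, 12, 13, 15) = 12
Q (White): max(2, 12) = 12
P (Black): min(12, 13, 8) = 8
Root (White): max(3, 8, 14) = 14

14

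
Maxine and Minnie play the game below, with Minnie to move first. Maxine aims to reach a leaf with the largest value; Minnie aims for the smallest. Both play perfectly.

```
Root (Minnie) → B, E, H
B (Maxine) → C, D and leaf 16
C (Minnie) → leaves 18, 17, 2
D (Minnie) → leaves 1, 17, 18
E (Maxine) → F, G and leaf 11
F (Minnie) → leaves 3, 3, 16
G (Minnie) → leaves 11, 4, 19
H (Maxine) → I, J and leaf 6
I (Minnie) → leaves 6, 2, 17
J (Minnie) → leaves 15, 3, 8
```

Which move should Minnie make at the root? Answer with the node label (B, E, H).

H

C (Minnie): min(18, 17, 2) = 2
D (Minnie): min(1, 17, 18) = 1
B (Maxine): max(2, 1, 16) = 16
F (Minnie): min(3, 3, 16) = 3
G (Minnie): min(11, 4, 19) = 4
E (Maxine): max(3, 4, 11) = 11
I (Minnie): min(6, 2, 17) = 2
J (Minnie): min(15, 3, 8) = 3
H (Maxine): max(2, 3, 6) = 6
Root (Minnie): min(16, 11, 6) = 6
Minnie picks the child with the lowest value: H (value 6).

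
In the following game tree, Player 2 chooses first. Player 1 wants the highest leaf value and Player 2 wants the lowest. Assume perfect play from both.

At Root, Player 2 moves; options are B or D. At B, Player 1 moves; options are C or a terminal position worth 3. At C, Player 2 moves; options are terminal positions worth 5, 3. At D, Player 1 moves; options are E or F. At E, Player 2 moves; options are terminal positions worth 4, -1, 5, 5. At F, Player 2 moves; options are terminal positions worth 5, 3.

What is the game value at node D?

3

E: min(4, -1, 5, 5) = -1
F: min(5, 3) = 3
D: max(-1, 3) = 3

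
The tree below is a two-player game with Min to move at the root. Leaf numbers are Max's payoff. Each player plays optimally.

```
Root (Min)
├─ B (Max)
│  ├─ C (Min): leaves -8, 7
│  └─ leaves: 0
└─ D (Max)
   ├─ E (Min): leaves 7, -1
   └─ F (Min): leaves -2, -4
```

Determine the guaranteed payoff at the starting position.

C (Min): min(-8, 7) = -8
B (Max): max(-8, 0) = 0
E (Min): min(7, -1) = -1
F (Min): min(-2, -4) = -4
D (Max): max(-1, -4) = -1
Root (Min): min(0, -1) = -1

-1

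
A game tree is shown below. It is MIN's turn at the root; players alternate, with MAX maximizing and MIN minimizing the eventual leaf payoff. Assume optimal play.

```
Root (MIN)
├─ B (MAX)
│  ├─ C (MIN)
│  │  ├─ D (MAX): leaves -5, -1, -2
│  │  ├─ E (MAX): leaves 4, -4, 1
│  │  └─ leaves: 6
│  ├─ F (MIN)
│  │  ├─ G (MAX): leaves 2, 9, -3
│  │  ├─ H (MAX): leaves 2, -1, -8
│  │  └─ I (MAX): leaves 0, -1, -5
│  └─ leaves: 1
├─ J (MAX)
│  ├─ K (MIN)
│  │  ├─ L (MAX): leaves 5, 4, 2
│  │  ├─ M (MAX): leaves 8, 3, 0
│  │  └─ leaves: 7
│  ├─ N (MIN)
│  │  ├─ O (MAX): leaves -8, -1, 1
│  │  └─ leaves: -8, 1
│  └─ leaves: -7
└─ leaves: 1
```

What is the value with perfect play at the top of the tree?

D (MAX): max(-5, -1, -2) = -1
E (MAX): max(4, -4, 1) = 4
C (MIN): min(-1, 4, 6) = -1
G (MAX): max(2, 9, -3) = 9
H (MAX): max(2, -1, -8) = 2
I (MAX): max(0, -1, -5) = 0
F (MIN): min(9, 2, 0) = 0
B (MAX): max(-1, 0, 1) = 1
L (MAX): max(5, 4, 2) = 5
M (MAX): max(8, 3, 0) = 8
K (MIN): min(5, 8, 7) = 5
O (MAX): max(-8, -1, 1) = 1
N (MIN): min(1, -8, 1) = -8
J (MAX): max(5, -8, -7) = 5
Root (MIN): min(1, 5, 1) = 1

1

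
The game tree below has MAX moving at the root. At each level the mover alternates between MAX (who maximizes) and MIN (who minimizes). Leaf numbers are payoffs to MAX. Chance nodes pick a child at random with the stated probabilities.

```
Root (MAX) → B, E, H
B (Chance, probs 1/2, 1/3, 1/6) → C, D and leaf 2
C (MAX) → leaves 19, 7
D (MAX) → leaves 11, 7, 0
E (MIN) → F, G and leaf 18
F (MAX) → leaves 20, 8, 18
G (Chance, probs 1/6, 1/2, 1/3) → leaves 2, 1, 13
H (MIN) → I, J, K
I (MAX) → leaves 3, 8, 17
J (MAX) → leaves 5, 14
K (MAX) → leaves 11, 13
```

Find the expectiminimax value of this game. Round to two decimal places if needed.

C (MAX): max(19, 7) = 19
D (MAX): max(11, 7, 0) = 11
B (Chance): 1/2·19 + 1/3·11 + 1/6·2 = 13.5
F (MAX): max(20, 8, 18) = 20
G (Chance): 1/6·2 + 1/2·1 + 1/3·13 = 5.17
E (MIN): min(20, 5.17, 18) = 5.17
I (MAX): max(3, 8, 17) = 17
J (MAX): max(5, 14) = 14
K (MAX): max(11, 13) = 13
H (MIN): min(17, 14, 13) = 13
Root (MAX): max(13.5, 5.17, 13) = 13.5

13.5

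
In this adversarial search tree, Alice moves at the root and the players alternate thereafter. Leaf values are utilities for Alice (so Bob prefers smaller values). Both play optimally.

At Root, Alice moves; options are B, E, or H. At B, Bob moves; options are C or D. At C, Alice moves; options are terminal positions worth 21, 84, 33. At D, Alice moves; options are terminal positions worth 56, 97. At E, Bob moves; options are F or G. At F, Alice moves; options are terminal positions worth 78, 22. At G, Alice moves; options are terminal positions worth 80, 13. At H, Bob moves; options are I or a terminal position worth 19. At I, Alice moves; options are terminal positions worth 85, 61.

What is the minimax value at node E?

78

F: max(78, 22) = 78
G: max(80, 13) = 80
E: min(78, 80) = 78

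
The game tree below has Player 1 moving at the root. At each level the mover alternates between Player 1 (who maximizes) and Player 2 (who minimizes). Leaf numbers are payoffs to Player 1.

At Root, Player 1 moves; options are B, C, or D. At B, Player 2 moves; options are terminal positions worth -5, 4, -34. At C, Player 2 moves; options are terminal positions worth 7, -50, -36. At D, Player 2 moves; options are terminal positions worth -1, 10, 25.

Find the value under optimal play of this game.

B (Player 2): min(-5, 4, -34) = -34
C (Player 2): min(7, -50, -36) = -50
D (Player 2): min(-1, 10, 25) = -1
Root (Player 1): max(-34, -50, -1) = -1

-1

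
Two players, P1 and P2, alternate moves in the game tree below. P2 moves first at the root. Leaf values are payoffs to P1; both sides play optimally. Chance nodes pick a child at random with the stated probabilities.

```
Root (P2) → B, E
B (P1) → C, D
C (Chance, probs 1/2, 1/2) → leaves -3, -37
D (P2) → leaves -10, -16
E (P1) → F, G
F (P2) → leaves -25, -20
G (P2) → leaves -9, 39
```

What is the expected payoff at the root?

-16

C (Chance): 1/2·-3 + 1/2·-37 = -20
D (P2): min(-10, -16) = -16
B (P1): max(-20, -16) = -16
F (P2): min(-25, -20) = -25
G (P2): min(-9, 39) = -9
E (P1): max(-25, -9) = -9
Root (P2): min(-16, -9) = -16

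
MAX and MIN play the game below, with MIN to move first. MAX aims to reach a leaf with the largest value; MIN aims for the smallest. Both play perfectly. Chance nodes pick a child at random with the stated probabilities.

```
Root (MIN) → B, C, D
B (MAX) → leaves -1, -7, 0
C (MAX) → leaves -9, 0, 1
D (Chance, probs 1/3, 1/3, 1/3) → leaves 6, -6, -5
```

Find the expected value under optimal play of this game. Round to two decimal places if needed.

-1.67

B (MAX): max(-1, -7, 0) = 0
C (MAX): max(-9, 0, 1) = 1
D (Chance): 1/3·6 + 1/3·-6 + 1/3·-5 = -1.67
Root (MIN): min(0, 1, -1.67) = -1.67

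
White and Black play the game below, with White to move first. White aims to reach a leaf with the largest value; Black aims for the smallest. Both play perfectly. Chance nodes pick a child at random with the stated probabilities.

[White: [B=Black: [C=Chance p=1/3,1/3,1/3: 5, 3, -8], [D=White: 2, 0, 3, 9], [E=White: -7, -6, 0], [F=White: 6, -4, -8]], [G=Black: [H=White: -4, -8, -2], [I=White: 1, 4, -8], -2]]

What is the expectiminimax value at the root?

0

C (Chance): 1/3·5 + 1/3·3 + 1/3·-8 = 0
D (White): max(2, 0, 3, 9) = 9
E (White): max(-7, -6, 0) = 0
F (White): max(6, -4, -8) = 6
B (Black): min(0, 9, 0, 6) = 0
H (White): max(-4, -8, -2) = -2
I (White): max(1, 4, -8) = 4
G (Black): min(-2, 4, -2) = -2
Root (White): max(0, -2) = 0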